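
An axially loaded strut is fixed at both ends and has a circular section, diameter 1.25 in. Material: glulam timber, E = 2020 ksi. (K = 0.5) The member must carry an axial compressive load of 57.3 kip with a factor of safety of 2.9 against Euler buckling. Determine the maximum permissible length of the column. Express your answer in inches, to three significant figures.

I = πd⁴/64 = π×1.25⁴/64 = 0.1198 in⁴
Required critical load P_cr = n·P = 2.9 × 57.3 = 166.2 kip = 1.662×10^5 lb
From P_cr = π²EI/(K·L)²:  L = (1/K)·√(π²EI/P_cr) = (1/0.5)·√(π²×2.02×10^6×0.1198/1.662×10^5)
L = 7.58 in

L_max ≈ 7.58 in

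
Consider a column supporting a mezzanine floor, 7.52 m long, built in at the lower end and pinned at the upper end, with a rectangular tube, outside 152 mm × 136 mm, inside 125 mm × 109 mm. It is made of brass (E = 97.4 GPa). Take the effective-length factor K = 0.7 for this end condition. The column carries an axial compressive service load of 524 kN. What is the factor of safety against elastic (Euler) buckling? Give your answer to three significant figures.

n ≈ 1.22

Weak-axis I_min = (h_o·b_o³ − h_i·b_i³)/12 with b_o = 136, b_i = 109.0 mm (shorter outer/inner sides).
I_min = (152×136³ − 125.0×109.0³)/12 = 1.837×10^7 mm⁴
I = 1.837×10^7 mm⁴ = 1.837×10^-5 m⁴
Effective length L_e = K·L = 0.7 × 7.52 = 5.264 m
P_cr = π²EI / L_e² = π² × 97.4×10⁹ × 1.837×10^-5 / 5.264² = 6.374×10^5 N
Factor of safety n = P_cr / P = 637.38 / 524 = 1.22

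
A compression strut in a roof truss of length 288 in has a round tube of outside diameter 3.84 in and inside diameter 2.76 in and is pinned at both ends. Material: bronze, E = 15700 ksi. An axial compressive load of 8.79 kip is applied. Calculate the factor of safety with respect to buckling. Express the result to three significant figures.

n ≈ 1.66

d_o = 3.84 in, d_i = 2.76 in
I = π(d_o⁴ − d_i⁴)/64 = π(3.84⁴ − 2.760⁴)/64 = 7.825 in⁴
Effective length L_e = K·L = 1 × 288 = 288.0 in
P_cr = π²EI / L_e² = π² × 15700×10³ × 7.825 / 288.0² = 1.462×10^4 lb
Factor of safety n = P_cr / P = 14.618 / 8.79 = 1.66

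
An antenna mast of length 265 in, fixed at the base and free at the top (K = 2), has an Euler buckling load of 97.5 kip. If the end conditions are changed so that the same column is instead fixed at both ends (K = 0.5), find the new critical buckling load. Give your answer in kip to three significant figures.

P_cr ∝ 1/K², so P_cr,new = P_cr,old × (K_old/K_new)² = 97.5 × (2/0.5)²
= 97.5 × 16.00 = 1560 kip

P_cr ≈ 1560 kip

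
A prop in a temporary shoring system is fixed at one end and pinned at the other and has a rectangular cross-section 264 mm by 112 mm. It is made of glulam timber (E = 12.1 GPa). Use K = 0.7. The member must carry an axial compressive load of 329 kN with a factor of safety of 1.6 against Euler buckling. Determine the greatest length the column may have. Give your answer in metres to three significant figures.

Buckling occurs about the weak axis: I_min = h·b³/12 with b = 112 mm (the shorter side).
I_min = 264×112³/12 = 3.091×10^7 mm⁴
I = 3.091×10^-5 m⁴
Required critical load P_cr = n·P = 1.6 × 329 = 526.4 kN = 5.264×10^5 N
From P_cr = π²EI/(K·L)²:  L = (1/K)·√(π²EI/P_cr) = (1/0.7)·√(π²×1.21×10^10×3.091×10^-5/5.264×10^5)
L = 3.78 m

L_max ≈ 3.78 m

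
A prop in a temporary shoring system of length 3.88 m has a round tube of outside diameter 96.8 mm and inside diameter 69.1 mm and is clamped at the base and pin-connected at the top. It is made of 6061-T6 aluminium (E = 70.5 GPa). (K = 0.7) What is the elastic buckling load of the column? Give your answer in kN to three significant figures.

P_cr ≈ 301 kN

d_o = 96.8 mm, d_i = 69.1 mm
I = π(d_o⁴ − d_i⁴)/64 = π(96.8⁴ − 69.10⁴)/64 = 3.191×10^6 mm⁴
I = 3.191×10^6 mm⁴ = 3.191×10^-6 m⁴
Effective length L_e = K·L = 0.7 × 3.88 = 2.716 m
P_cr = π²EI / L_e² = π² × 70.5×10⁹ × 3.191×10^-6 / 2.716² = 3.010×10^5 N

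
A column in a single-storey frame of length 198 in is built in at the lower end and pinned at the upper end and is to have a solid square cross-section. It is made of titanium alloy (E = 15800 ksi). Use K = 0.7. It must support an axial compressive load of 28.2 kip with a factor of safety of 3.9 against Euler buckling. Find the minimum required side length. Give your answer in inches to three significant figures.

Required P_cr = n·P = 3.9 × 28.2 = 110.0 kip
L_e = K·L = 0.7 × 198 = 138.6 in
Required I = P_cr·L_e²/(π²E) = 1.100×10^5 × 138.6² / (π² × 1.58×10^7) = 13.55 in⁴
Solid square: I = a⁴/12  ⇒  a = (12I)^(1/4) = (12×13.55)^(1/4) = 3.57 in

a ≈ 3.57 in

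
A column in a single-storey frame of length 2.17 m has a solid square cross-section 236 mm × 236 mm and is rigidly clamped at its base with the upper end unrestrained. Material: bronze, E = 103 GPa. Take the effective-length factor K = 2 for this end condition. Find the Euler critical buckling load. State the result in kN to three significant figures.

I = a⁴/12 = 236⁴/12 = 2.585×10^8 mm⁴
I = 2.585×10^8 mm⁴ = 2.585×10^-4 m⁴
Effective length L_e = K·L = 2 × 2.17 = 4.340 m
P_cr = π²EI / L_e² = π² × 103×10⁹ × 2.585×10^-4 / 4.340² = 1.395×10^7 N

P_cr ≈ 14000 kN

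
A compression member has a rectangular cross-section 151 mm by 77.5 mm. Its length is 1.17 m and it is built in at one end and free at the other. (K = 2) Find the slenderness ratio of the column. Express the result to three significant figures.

For a rectangle r_min = b/√12 = 77.5/√12 = 22.37 mm
L_e = K·L = 2 × 1.17 m = 2.340 m = 2340.0 mm
λ = L_e / r_min = 2340.0 / 22.37 = 105

λ ≈ 105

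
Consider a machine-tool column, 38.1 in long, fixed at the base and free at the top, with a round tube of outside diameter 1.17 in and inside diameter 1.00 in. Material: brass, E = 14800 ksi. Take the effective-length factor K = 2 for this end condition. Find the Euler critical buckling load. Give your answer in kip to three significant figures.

P_cr ≈ 1.08 kip

d_o = 1.17 in, d_i = 1.00 in
I = π(d_o⁴ − d_i⁴)/64 = π(1.17⁴ − 1.000⁴)/64 = 4.290×10^-2 in⁴
Effective length L_e = K·L = 2 × 38.1 = 76.20 in
P_cr = π²EI / L_e² = π² × 14800×10³ × 4.290×10^-2 / 76.20² = 1.079×10^3 lb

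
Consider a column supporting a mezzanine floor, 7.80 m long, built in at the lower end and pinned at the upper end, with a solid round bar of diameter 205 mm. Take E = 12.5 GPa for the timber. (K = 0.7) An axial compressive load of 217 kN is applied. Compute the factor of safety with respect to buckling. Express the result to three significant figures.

n ≈ 1.65

I = πd⁴/64 = π×205⁴/64 = 8.669×10^7 mm⁴
I = 8.669×10^7 mm⁴ = 8.669×10^-5 m⁴
Effective length L_e = K·L = 0.7 × 7.80 = 5.460 m
P_cr = π²EI / L_e² = π² × 12.5×10⁹ × 8.669×10^-5 / 5.460² = 3.588×10^5 N
Factor of safety n = P_cr / P = 358.76 / 217 = 1.65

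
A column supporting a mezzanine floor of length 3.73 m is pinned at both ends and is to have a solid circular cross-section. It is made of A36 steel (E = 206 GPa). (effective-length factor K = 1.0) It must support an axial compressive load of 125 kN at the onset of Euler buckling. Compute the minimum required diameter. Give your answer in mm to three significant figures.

d ≈ 64.6 mm

L_e = K·L = 1 × 3.73 = 3.730 m
Required I = P_cr·L_e²/(π²E) = 1.250×10^5 × 3.730² / (π² × 2.06×10^11) = 8.554×10^-7 m⁴
I_req = 8.554×10^5 mm⁴
Solid circle: I = πd⁴/64  ⇒  d = (64I/π)^(1/4) = (64×8.554×10^5/π)^(1/4) = 64.6 mm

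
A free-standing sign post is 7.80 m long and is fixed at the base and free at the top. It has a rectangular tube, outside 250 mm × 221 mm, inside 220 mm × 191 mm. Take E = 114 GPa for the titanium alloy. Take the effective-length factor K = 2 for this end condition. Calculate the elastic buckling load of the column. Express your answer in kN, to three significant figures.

P_cr ≈ 449 kN

Weak-axis I_min = (h_o·b_o³ − h_i·b_i³)/12 with b_o = 221, b_i = 191.0 mm (shorter outer/inner sides).
I_min = (250×221³ − 220.0×191.0³)/12 = 9.713×10^7 mm⁴
I = 9.713×10^7 mm⁴ = 9.713×10^-5 m⁴
Effective length L_e = K·L = 2 × 7.80 = 15.60 m
P_cr = π²EI / L_e² = π² × 114×10⁹ × 9.713×10^-5 / 15.60² = 4.491×10^5 N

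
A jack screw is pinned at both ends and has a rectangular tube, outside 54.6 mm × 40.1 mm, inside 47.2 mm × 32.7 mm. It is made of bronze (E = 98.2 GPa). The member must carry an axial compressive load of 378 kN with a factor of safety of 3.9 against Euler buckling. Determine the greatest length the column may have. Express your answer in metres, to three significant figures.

L_max ≈ 0.320 m

Weak-axis I_min = (h_o·b_o³ − h_i·b_i³)/12 with b_o = 40.1, b_i = 32.70 mm (shorter outer/inner sides).
I_min = (54.6×40.1³ − 47.20×32.70³)/12 = 1.559×10^5 mm⁴
I = 1.559×10^-7 m⁴
Required critical load P_cr = n·P = 3.9 × 378 = 1474 kN = 1.474×10^6 N
From P_cr = π²EI/(K·L)²:  L = (1/K)·√(π²EI/P_cr) = (1/1)·√(π²×9.82×10^10×1.559×10^-7/1.474×10^6)
L = 0.320 m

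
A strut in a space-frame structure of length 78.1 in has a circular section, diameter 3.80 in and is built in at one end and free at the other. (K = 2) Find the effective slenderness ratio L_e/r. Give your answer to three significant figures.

λ ≈ 164

For a solid circle r = d/4 = 3.80/4 = 0.9500 in
L_e = K·L = 2 × 78.1 = 156.2 in
λ = L_e / r_min = 156.20 / 0.9500 = 164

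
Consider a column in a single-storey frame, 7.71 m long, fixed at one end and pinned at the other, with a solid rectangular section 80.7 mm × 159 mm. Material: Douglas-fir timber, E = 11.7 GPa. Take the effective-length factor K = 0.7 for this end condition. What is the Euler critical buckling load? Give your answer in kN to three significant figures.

Buckling occurs about the weak axis: I_min = h·b³/12 with b = 80.7 mm (the shorter side).
I_min = 159×80.7³/12 = 6.964×10^6 mm⁴
I = 6.964×10^6 mm⁴ = 6.964×10^-6 m⁴
Effective length L_e = K·L = 0.7 × 7.71 = 5.397 m
P_cr = π²EI / L_e² = π² × 11.7×10⁹ × 6.964×10^-6 / 5.397² = 2.761×10^4 N

P_cr ≈ 27.6 kN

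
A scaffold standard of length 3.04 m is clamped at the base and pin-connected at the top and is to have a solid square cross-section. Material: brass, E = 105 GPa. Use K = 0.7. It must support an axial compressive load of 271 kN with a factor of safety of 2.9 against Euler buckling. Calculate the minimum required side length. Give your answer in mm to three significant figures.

a ≈ 80.1 mm

Required P_cr = n·P = 2.9 × 271 = 785.9 kN
L_e = K·L = 0.7 × 3.04 = 2.128 m
Required I = P_cr·L_e²/(π²E) = 7.859×10^5 × 2.128² / (π² × 1.05×10^11) = 3.434×10^-6 m⁴
I_req = 3.434×10^6 mm⁴
Solid square: I = a⁴/12  ⇒  a = (12I)^(1/4) = (12×3.434×10^6)^(1/4) = 80.1 mm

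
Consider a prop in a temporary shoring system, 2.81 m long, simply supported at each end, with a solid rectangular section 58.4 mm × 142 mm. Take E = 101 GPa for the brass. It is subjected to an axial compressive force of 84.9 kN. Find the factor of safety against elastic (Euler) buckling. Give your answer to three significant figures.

n ≈ 3.50

Buckling occurs about the weak axis: I_min = h·b³/12 with b = 58.4 mm (the shorter side).
I_min = 142×58.4³/12 = 2.357×10^6 mm⁴
I = 2.357×10^6 mm⁴ = 2.357×10^-6 m⁴
Effective length L_e = K·L = 1 × 2.81 = 2.810 m
P_cr = π²EI / L_e² = π² × 101×10⁹ × 2.357×10^-6 / 2.810² = 2.975×10^5 N
Factor of safety n = P_cr / P = 297.55 / 84.9 = 3.50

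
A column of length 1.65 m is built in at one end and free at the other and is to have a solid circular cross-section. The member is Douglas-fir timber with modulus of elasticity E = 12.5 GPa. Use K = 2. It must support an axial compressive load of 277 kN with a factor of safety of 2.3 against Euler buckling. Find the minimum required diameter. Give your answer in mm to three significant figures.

d ≈ 184 mm

Required P_cr = n·P = 2.3 × 277 = 637.1 kN
L_e = K·L = 2 × 1.65 = 3.300 m
Required I = P_cr·L_e²/(π²E) = 6.371×10^5 × 3.300² / (π² × 1.25×10^10) = 5.624×10^-5 m⁴
I_req = 5.624×10^7 mm⁴
Solid circle: I = πd⁴/64  ⇒  d = (64I/π)^(1/4) = (64×5.624×10^7/π)^(1/4) = 184 mm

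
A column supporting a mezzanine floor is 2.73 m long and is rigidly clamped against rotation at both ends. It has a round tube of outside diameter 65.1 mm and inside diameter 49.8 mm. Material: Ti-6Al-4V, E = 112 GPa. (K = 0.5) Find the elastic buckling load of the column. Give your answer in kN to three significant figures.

P_cr ≈ 344 kN

d_o = 65.1 mm, d_i = 49.8 mm
I = π(d_o⁴ − d_i⁴)/64 = π(65.1⁴ − 49.80⁴)/64 = 5.797×10^5 mm⁴
I = 5.797×10^5 mm⁴ = 5.797×10^-7 m⁴
Effective length L_e = K·L = 0.5 × 2.73 = 1.365 m
P_cr = π²EI / L_e² = π² × 112×10⁹ × 5.797×10^-7 / 1.365² = 3.439×10^5 N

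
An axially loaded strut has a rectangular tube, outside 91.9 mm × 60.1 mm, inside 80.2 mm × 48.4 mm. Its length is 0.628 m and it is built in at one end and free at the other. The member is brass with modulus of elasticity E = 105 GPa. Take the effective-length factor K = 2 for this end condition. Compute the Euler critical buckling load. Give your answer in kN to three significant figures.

P_cr ≈ 594 kN

Weak-axis I_min = (h_o·b_o³ − h_i·b_i³)/12 with b_o = 60.1, b_i = 48.40 mm (shorter outer/inner sides).
I_min = (91.9×60.1³ − 80.20×48.40³)/12 = 9.047×10^5 mm⁴
I = 9.047×10^5 mm⁴ = 9.047×10^-7 m⁴
Effective length L_e = K·L = 2 × 0.628 = 1.256 m
P_cr = π²EI / L_e² = π² × 105×10⁹ × 9.047×10^-7 / 1.256² = 5.943×10^5 N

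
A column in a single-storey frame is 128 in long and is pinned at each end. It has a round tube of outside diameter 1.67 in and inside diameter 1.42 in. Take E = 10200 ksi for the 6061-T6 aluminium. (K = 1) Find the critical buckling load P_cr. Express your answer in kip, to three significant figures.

d_o = 1.67 in, d_i = 1.42 in
I = π(d_o⁴ − d_i⁴)/64 = π(1.67⁴ − 1.420⁴)/64 = 0.1822 in⁴
Effective length L_e = K·L = 1 × 128 = 128.0 in
P_cr = π²EI / L_e² = π² × 10200×10³ × 0.1822 / 128.0² = 1.120×10^3 lb

P_cr ≈ 1.12 kip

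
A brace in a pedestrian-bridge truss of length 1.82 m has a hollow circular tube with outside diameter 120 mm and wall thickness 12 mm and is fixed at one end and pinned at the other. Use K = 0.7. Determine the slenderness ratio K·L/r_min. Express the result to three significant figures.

Inner diameter d_i = 120 − 2×12 = 96.00 mm
I = π(d_o⁴ − d_i⁴)/64 = π(120⁴ − 96.00⁴)/64 = 6.010×10^6 mm⁴
A = 4.072×10^3 mm²;  r_min = √(I/A) = √(6.010×10^6/4.072×10^3) = 38.42 mm
L_e = K·L = 0.7 × 1.82 m = 1.274 m = 1274.0 mm
λ = L_e / r_min = 1274.0 / 38.42 = 33.2

λ ≈ 33.2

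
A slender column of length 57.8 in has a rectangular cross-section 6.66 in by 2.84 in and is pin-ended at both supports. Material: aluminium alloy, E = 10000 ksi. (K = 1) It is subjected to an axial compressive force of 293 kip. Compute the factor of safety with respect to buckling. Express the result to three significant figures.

Buckling occurs about the weak axis: I_min = h·b³/12 with b = 2.84 in (the shorter side).
I_min = 6.66×2.84³/12 = 12.71 in⁴
Effective length L_e = K·L = 1 × 57.8 = 57.80 in
P_cr = π²EI / L_e² = π² × 10000×10³ × 12.71 / 57.80² = 3.756×10^5 lb
Factor of safety n = P_cr / P = 375.57 / 293 = 1.28

n ≈ 1.28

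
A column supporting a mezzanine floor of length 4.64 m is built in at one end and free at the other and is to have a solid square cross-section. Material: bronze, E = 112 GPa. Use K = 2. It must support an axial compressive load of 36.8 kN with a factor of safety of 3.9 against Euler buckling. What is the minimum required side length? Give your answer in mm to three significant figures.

Required P_cr = n·P = 3.9 × 36.8 = 143.5 kN
L_e = K·L = 2 × 4.64 = 9.280 m
Required I = P_cr·L_e²/(π²E) = 1.435×10^5 × 9.280² / (π² × 1.12×10^11) = 1.118×10^-5 m⁴
I_req = 1.118×10^7 mm⁴
Solid square: I = a⁴/12  ⇒  a = (12I)^(1/4) = (12×1.118×10^7)^(1/4) = 108 mm

a ≈ 108 mm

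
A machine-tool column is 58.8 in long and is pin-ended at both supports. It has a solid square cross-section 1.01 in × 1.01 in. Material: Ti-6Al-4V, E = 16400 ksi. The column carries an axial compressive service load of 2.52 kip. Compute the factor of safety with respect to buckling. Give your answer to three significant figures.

I = a⁴/12 = 1.01⁴/12 = 8.672×10^-2 in⁴
Effective length L_e = K·L = 1 × 58.8 = 58.80 in
P_cr = π²EI / L_e² = π² × 16400×10³ × 8.672×10^-2 / 58.80² = 4.060×10^3 lb
Factor of safety n = P_cr / P = 4.0597 / 2.52 = 1.61

n ≈ 1.61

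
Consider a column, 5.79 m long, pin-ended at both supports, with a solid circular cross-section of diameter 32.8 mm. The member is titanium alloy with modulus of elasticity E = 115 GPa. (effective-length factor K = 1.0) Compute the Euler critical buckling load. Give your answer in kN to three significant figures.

P_cr ≈ 1.92 kN

I = πd⁴/64 = π×32.8⁴/64 = 5.682×10^4 mm⁴
I = 5.682×10^4 mm⁴ = 5.682×10^-8 m⁴
Effective length L_e = K·L = 1 × 5.79 = 5.790 m
P_cr = π²EI / L_e² = π² × 115×10⁹ × 5.682×10^-8 / 5.790² = 1.924×10^3 N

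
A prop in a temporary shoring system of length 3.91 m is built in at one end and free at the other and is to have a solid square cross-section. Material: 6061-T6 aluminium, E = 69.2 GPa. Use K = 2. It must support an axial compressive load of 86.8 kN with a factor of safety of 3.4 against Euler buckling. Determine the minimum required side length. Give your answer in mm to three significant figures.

Required P_cr = n·P = 3.4 × 86.8 = 295.1 kN
L_e = K·L = 2 × 3.91 = 7.820 m
Required I = P_cr·L_e²/(π²E) = 2.951×10^5 × 7.820² / (π² × 6.92×10^10) = 2.642×10^-5 m⁴
I_req = 2.642×10^7 mm⁴
Solid square: I = a⁴/12  ⇒  a = (12I)^(1/4) = (12×2.642×10^7)^(1/4) = 133 mm

a ≈ 133 mm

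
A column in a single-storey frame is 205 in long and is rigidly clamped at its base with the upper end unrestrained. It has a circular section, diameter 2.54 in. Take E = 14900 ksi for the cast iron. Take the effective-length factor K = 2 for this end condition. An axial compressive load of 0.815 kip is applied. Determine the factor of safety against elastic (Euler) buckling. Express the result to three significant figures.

I = πd⁴/64 = π×2.54⁴/64 = 2.043 in⁴
Effective length L_e = K·L = 2 × 205 = 410.0 in
P_cr = π²EI / L_e² = π² × 14900×10³ × 2.043 / 410.0² = 1.787×10^3 lb
Factor of safety n = P_cr / P = 1.7874 / 0.815 = 2.19

n ≈ 2.19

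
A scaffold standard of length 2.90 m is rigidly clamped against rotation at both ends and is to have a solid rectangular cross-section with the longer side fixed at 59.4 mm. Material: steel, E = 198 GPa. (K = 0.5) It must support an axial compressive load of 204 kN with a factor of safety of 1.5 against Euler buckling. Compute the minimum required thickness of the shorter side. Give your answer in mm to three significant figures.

b ≈ 40.5 mm

Required P_cr = n·P = 1.5 × 204 = 306.0 kN
L_e = K·L = 0.5 × 2.90 = 1.450 m
Required I = P_cr·L_e²/(π²E) = 3.060×10^5 × 1.450² / (π² × 1.98×10^11) = 3.292×10^-7 m⁴
I_req = 3.292×10^5 mm⁴
Rectangle, weak axis: I_min = h·b³/12 with h = 59.4 mm fixed  ⇒  b = (12I/h)^(1/3) = 40.5 mm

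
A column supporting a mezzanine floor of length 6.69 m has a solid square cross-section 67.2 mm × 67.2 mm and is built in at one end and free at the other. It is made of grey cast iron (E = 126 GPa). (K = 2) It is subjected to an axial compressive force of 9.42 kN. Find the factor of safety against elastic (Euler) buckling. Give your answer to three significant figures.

n ≈ 1.25

I = a⁴/12 = 67.2⁴/12 = 1.699×10^6 mm⁴
I = 1.699×10^6 mm⁴ = 1.699×10^-6 m⁴
Effective length L_e = K·L = 2 × 6.69 = 13.38 m
P_cr = π²EI / L_e² = π² × 126×10⁹ × 1.699×10^-6 / 13.38² = 1.180×10^4 N
Factor of safety n = P_cr / P = 11.805 / 9.42 = 1.25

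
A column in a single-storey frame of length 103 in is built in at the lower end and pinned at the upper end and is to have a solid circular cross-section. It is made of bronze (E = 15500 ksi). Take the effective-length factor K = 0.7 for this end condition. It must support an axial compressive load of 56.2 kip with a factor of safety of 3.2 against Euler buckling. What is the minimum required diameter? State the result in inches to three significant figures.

Required P_cr = n·P = 3.2 × 56.2 = 179.8 kip
L_e = K·L = 0.7 × 103 = 72.10 in
Required I = P_cr·L_e²/(π²E) = 1.798×10^5 × 72.10² / (π² × 1.55×10^7) = 6.111 in⁴
Solid circle: I = πd⁴/64  ⇒  d = (64I/π)^(1/4) = (64×6.111/π)^(1/4) = 3.34 in

d ≈ 3.34 in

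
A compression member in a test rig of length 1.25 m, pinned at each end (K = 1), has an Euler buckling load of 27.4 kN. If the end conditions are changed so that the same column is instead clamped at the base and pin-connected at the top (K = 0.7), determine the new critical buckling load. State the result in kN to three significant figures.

P_cr ∝ 1/K², so P_cr,new = P_cr,old × (K_old/K_new)² = 27.4 × (1/0.7)²
= 27.4 × 2.041 = 55.9 kN

P_cr ≈ 55.9 kN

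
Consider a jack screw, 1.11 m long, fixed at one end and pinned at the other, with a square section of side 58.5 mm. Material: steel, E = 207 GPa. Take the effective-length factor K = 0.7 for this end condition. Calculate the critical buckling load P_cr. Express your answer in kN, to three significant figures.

I = a⁴/12 = 58.5⁴/12 = 9.760×10^5 mm⁴
I = 9.760×10^5 mm⁴ = 9.760×10^-7 m⁴
Effective length L_e = K·L = 0.7 × 1.11 = 0.7770 m
P_cr = π²EI / L_e² = π² × 207×10⁹ × 9.760×10^-7 / 0.7770² = 3.303×10^6 N

P_cr ≈ 3300 kN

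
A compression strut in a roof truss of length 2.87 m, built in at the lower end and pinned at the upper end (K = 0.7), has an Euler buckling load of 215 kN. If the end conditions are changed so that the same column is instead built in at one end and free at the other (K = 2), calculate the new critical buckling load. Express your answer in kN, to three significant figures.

P_cr ∝ 1/K², so P_cr,new = P_cr,old × (K_old/K_new)² = 215 × (0.7/2)²
= 215 × 0.1225 = 26.3 kN

P_cr ≈ 26.3 kN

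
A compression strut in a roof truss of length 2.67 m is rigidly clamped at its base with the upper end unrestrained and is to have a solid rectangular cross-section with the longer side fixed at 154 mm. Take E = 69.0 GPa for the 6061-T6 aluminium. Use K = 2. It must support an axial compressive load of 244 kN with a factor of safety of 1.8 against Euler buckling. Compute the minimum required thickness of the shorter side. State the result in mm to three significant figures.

b ≈ 113 mm

Required P_cr = n·P = 1.8 × 244 = 439.2 kN
L_e = K·L = 2 × 2.67 = 5.340 m
Required I = P_cr·L_e²/(π²E) = 4.392×10^5 × 5.340² / (π² × 6.90×10^10) = 1.839×10^-5 m⁴
I_req = 1.839×10^7 mm⁴
Rectangle, weak axis: I_min = h·b³/12 with h = 154 mm fixed  ⇒  b = (12I/h)^(1/3) = 113 mm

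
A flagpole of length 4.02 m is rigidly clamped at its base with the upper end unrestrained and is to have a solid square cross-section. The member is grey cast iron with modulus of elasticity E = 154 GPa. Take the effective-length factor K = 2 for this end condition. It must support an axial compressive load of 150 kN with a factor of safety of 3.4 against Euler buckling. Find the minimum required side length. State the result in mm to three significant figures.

a ≈ 127 mm

Required P_cr = n·P = 3.4 × 150 = 510.0 kN
L_e = K·L = 2 × 4.02 = 8.040 m
Required I = P_cr·L_e²/(π²E) = 5.100×10^5 × 8.040² / (π² × 1.54×10^11) = 2.169×10^-5 m⁴
I_req = 2.169×10^7 mm⁴
Solid square: I = a⁴/12  ⇒  a = (12I)^(1/4) = (12×2.169×10^7)^(1/4) = 127 mm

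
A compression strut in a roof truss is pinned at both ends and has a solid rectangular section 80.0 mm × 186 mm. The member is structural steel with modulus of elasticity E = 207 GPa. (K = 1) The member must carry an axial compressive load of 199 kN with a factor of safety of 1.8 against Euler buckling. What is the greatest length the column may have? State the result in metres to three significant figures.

L_max ≈ 6.73 m

Buckling occurs about the weak axis: I_min = h·b³/12 with b = 80.0 mm (the shorter side).
I_min = 186×80.0³/12 = 7.936×10^6 mm⁴
I = 7.936×10^-6 m⁴
Required critical load P_cr = n·P = 1.8 × 199 = 358.2 kN = 3.582×10^5 N
From P_cr = π²EI/(K·L)²:  L = (1/K)·√(π²EI/P_cr) = (1/1)·√(π²×2.07×10^11×7.936×10^-6/3.582×10^5)
L = 6.73 m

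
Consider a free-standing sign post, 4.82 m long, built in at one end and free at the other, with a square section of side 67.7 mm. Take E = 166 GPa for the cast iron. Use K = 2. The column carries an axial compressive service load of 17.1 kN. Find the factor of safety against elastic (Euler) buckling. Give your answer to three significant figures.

I = a⁴/12 = 67.7⁴/12 = 1.751×10^6 mm⁴
I = 1.751×10^6 mm⁴ = 1.751×10^-6 m⁴
Effective length L_e = K·L = 2 × 4.82 = 9.640 m
P_cr = π²EI / L_e² = π² × 166×10⁹ × 1.751×10^-6 / 9.640² = 3.086×10^4 N
Factor of safety n = P_cr / P = 30.862 / 17.1 = 1.80

n ≈ 1.80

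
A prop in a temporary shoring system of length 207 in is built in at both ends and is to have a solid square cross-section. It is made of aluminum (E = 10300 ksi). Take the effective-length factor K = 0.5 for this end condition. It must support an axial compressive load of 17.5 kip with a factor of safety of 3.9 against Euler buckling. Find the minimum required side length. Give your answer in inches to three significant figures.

Required P_cr = n·P = 3.9 × 17.5 = 68.25 kip
L_e = K·L = 0.5 × 207 = 103.5 in
Required I = P_cr·L_e²/(π²E) = 6.825×10^4 × 103.5² / (π² × 1.03×10^7) = 7.192 in⁴
Solid square: I = a⁴/12  ⇒  a = (12I)^(1/4) = (12×7.192)^(1/4) = 3.05 in

a ≈ 3.05 in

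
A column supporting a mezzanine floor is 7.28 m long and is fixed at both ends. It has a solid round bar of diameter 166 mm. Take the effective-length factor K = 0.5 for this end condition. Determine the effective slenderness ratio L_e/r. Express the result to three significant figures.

For a solid circle r = d/4 = 166/4 = 41.50 mm
L_e = K·L = 0.5 × 7.28 m = 3.640 m = 3640.0 mm
λ = L_e / r_min = 3640.0 / 41.50 = 87.7

λ ≈ 87.7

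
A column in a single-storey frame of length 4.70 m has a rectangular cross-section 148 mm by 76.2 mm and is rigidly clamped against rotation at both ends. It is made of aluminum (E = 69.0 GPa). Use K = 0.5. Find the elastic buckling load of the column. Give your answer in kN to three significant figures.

P_cr ≈ 673 kN

Buckling occurs about the weak axis: I_min = h·b³/12 with b = 76.2 mm (the shorter side).
I_min = 148×76.2³/12 = 5.457×10^6 mm⁴
I = 5.457×10^6 mm⁴ = 5.457×10^-6 m⁴
Effective length L_e = K·L = 0.5 × 4.70 = 2.350 m
P_cr = π²EI / L_e² = π² × 69.0×10⁹ × 5.457×10^-6 / 2.350² = 6.729×10^5 N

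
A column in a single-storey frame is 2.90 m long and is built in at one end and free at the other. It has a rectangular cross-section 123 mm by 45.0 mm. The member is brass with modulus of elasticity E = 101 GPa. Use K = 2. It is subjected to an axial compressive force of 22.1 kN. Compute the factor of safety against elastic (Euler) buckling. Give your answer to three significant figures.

n ≈ 1.25

Buckling occurs about the weak axis: I_min = h·b³/12 with b = 45.0 mm (the shorter side).
I_min = 123×45.0³/12 = 9.340×10^5 mm⁴
I = 9.340×10^5 mm⁴ = 9.340×10^-7 m⁴
Effective length L_e = K·L = 2 × 2.90 = 5.800 m
P_cr = π²EI / L_e² = π² × 101×10⁹ × 9.340×10^-7 / 5.800² = 2.768×10^4 N
Factor of safety n = P_cr / P = 27.677 / 22.1 = 1.25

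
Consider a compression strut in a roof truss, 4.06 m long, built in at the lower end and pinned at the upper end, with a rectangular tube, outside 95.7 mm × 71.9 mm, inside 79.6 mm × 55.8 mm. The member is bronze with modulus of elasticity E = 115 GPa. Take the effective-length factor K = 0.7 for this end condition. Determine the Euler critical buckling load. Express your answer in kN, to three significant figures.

Weak-axis I_min = (h_o·b_o³ − h_i·b_i³)/12 with b_o = 71.9, b_i = 55.80 mm (shorter outer/inner sides).
I_min = (95.7×71.9³ − 79.60×55.80³)/12 = 1.812×10^6 mm⁴
I = 1.812×10^6 mm⁴ = 1.812×10^-6 m⁴
Effective length L_e = K·L = 0.7 × 4.06 = 2.842 m
P_cr = π²EI / L_e² = π² × 115×10⁹ × 1.812×10^-6 / 2.842² = 2.546×10^5 N

P_cr ≈ 255 kN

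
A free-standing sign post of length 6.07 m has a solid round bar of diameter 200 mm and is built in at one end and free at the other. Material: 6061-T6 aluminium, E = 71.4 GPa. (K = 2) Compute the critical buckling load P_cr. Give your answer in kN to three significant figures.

I = πd⁴/64 = π×200⁴/64 = 7.854×10^7 mm⁴
I = 7.854×10^7 mm⁴ = 7.854×10^-5 m⁴
Effective length L_e = K·L = 2 × 6.07 = 12.14 m
P_cr = π²EI / L_e² = π² × 71.4×10⁹ × 7.854×10^-5 / 12.14² = 3.755×10^5 N

P_cr ≈ 376 kN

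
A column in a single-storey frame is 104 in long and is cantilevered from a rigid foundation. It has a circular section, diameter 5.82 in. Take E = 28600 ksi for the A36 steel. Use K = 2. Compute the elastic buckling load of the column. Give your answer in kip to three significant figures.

P_cr ≈ 367 kip

I = πd⁴/64 = π×5.82⁴/64 = 56.32 in⁴
Effective length L_e = K·L = 2 × 104 = 208.0 in
P_cr = π²EI / L_e² = π² × 28600×10³ × 56.32 / 208.0² = 3.675×10^5 lb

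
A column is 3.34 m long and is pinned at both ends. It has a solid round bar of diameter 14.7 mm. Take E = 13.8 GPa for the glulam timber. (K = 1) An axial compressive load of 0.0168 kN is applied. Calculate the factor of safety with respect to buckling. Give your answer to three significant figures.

I = πd⁴/64 = π×14.7⁴/64 = 2.292×10^3 mm⁴
I = 2.292×10^3 mm⁴ = 2.292×10^-9 m⁴
Effective length L_e = K·L = 1 × 3.34 = 3.340 m
P_cr = π²EI / L_e² = π² × 13.8×10⁹ × 2.292×10^-9 / 3.340² = 27.98 N
Factor of safety n = P_cr / P = 0.027985 / 0.0168 = 1.67

n ≈ 1.67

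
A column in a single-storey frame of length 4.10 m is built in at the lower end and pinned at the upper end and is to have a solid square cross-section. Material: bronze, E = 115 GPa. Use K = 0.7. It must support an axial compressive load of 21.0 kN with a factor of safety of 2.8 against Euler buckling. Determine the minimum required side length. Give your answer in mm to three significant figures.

a ≈ 47.6 mm

Required P_cr = n·P = 2.8 × 21.0 = 58.80 kN
L_e = K·L = 0.7 × 4.10 = 2.870 m
Required I = P_cr·L_e²/(π²E) = 5.880×10^4 × 2.870² / (π² × 1.15×10^11) = 4.267×10^-7 m⁴
I_req = 4.267×10^5 mm⁴
Solid square: I = a⁴/12  ⇒  a = (12I)^(1/4) = (12×4.267×10^5)^(1/4) = 47.6 mm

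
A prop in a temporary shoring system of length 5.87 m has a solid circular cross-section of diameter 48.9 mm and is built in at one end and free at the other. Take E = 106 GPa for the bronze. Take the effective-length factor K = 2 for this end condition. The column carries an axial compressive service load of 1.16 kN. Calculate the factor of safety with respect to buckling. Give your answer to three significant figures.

n ≈ 1.84

I = πd⁴/64 = π×48.9⁴/64 = 2.807×10^5 mm⁴
I = 2.807×10^5 mm⁴ = 2.807×10^-7 m⁴
Effective length L_e = K·L = 2 × 5.87 = 11.74 m
P_cr = π²EI / L_e² = π² × 106×10⁹ × 2.807×10^-7 / 11.74² = 2.130×10^3 N
Factor of safety n = P_cr / P = 2.1305 / 1.16 = 1.84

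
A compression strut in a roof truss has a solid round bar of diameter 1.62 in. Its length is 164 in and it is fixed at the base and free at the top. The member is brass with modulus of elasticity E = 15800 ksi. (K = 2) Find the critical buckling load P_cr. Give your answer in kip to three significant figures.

I = πd⁴/64 = π×1.62⁴/64 = 0.3381 in⁴
Effective length L_e = K·L = 2 × 164 = 328.0 in
P_cr = π²EI / L_e² = π² × 15800×10³ × 0.3381 / 328.0² = 490.0 lb

P_cr ≈ 0.490 kip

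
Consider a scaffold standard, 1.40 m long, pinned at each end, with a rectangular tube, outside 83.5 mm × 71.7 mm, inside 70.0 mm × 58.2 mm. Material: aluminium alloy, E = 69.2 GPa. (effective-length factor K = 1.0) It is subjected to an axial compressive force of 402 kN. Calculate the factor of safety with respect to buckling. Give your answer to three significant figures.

n ≈ 1.23

Weak-axis I_min = (h_o·b_o³ − h_i·b_i³)/12 with b_o = 71.7, b_i = 58.20 mm (shorter outer/inner sides).
I_min = (83.5×71.7³ − 70.00×58.20³)/12 = 1.415×10^6 mm⁴
I = 1.415×10^6 mm⁴ = 1.415×10^-6 m⁴
Effective length L_e = K·L = 1 × 1.40 = 1.400 m
P_cr = π²EI / L_e² = π² × 69.2×10⁹ × 1.415×10^-6 / 1.400² = 4.930×10^5 N
Factor of safety n = P_cr / P = 493.03 / 402 = 1.23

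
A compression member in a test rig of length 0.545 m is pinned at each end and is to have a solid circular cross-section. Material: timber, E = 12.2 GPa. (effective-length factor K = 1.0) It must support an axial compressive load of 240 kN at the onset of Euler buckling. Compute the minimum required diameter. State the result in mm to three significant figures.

L_e = K·L = 1 × 0.545 = 0.5450 m
Required I = P_cr·L_e²/(π²E) = 2.400×10^5 × 0.5450² / (π² × 1.22×10^10) = 5.920×10^-7 m⁴
I_req = 5.920×10^5 mm⁴
Solid circle: I = πd⁴/64  ⇒  d = (64I/π)^(1/4) = (64×5.920×10^5/π)^(1/4) = 58.9 mm

d ≈ 58.9 mm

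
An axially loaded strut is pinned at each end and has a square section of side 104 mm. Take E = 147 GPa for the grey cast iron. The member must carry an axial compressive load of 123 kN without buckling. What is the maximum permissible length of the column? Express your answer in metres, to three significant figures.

I = a⁴/12 = 104⁴/12 = 9.749×10^6 mm⁴
I = 9.749×10^-6 m⁴
At the buckling limit P_cr = P = 1.230×10^5 N
From P_cr = π²EI/(K·L)²:  L = (1/K)·√(π²EI/P_cr) = (1/1)·√(π²×1.47×10^11×9.749×10^-6/1.230×10^5)
L = 10.7 m

L_max ≈ 10.7 m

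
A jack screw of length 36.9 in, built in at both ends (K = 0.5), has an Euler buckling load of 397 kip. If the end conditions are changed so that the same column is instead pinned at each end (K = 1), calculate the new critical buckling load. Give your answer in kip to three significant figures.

P_cr ∝ 1/K², so P_cr,new = P_cr,old × (K_old/K_new)² = 397 × (0.5/1)²
= 397 × 0.2500 = 99.2 kip

P_cr ≈ 99.2 kip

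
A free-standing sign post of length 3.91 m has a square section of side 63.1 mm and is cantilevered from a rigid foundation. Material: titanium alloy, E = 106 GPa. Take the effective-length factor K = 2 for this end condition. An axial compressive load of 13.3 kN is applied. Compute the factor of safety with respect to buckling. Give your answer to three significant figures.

n ≈ 1.70

I = a⁴/12 = 63.1⁴/12 = 1.321×10^6 mm⁴
I = 1.321×10^6 mm⁴ = 1.321×10^-6 m⁴
Effective length L_e = K·L = 2 × 3.91 = 7.820 m
P_cr = π²EI / L_e² = π² × 106×10⁹ × 1.321×10^-6 / 7.820² = 2.260×10^4 N
Factor of safety n = P_cr / P = 22.601 / 13.3 = 1.70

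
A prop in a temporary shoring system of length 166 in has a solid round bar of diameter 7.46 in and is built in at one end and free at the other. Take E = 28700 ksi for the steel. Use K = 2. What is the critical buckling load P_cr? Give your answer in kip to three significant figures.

P_cr ≈ 391 kip

I = πd⁴/64 = π×7.46⁴/64 = 152.0 in⁴
Effective length L_e = K·L = 2 × 166 = 332.0 in
P_cr = π²EI / L_e² = π² × 28700×10³ × 152.0 / 332.0² = 3.907×10^5 lb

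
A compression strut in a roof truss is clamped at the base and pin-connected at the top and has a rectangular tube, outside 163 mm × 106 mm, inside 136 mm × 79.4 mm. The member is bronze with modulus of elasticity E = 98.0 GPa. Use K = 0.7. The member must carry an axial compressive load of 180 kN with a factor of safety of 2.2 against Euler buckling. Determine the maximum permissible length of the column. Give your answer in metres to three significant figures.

Weak-axis I_min = (h_o·b_o³ − h_i·b_i³)/12 with b_o = 106, b_i = 79.40 mm (shorter outer/inner sides).
I_min = (163×106³ − 136.0×79.40³)/12 = 1.050×10^7 mm⁴
I = 1.050×10^-5 m⁴
Required critical load P_cr = n·P = 2.2 × 180 = 396.0 kN = 3.960×10^5 N
From P_cr = π²EI/(K·L)²:  L = (1/K)·√(π²EI/P_cr) = (1/0.7)·√(π²×9.80×10^10×1.050×10^-5/3.960×10^5)
L = 7.24 m

L_max ≈ 7.24 m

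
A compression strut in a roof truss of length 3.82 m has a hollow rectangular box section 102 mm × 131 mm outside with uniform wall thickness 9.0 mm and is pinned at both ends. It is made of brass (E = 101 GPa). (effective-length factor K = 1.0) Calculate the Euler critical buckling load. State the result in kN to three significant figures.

P_cr ≈ 410 kN

Inner dimensions: h_i = 131 − 2×9.0 = 113.0 mm, b_i = 102 − 2×9.0 = 84.00 mm
Weak-axis I_min = (h_o·b_o³ − h_i·b_i³)/12 with b_o = 102, b_i = 84.00 mm (shorter outer/inner sides).
I_min = (131×102³ − 113.0×84.00³)/12 = 6.004×10^6 mm⁴
I = 6.004×10^6 mm⁴ = 6.004×10^-6 m⁴
Effective length L_e = K·L = 1 × 3.82 = 3.820 m
P_cr = π²EI / L_e² = π² × 101×10⁹ × 6.004×10^-6 / 3.820² = 4.101×10^5 N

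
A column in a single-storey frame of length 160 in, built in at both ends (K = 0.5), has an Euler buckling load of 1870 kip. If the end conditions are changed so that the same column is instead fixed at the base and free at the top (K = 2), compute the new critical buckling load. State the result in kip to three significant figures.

P_cr ∝ 1/K², so P_cr,new = P_cr,old × (K_old/K_new)² = 1870 × (0.5/2)²
= 1870 × 0.06250 = 117 kip

P_cr ≈ 117 kip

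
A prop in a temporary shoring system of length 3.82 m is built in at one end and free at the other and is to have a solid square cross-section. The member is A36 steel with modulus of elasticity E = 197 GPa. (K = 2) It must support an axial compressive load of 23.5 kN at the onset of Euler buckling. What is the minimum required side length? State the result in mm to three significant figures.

a ≈ 53.9 mm

L_e = K·L = 2 × 3.82 = 7.640 m
Required I = P_cr·L_e²/(π²E) = 2.350×10^4 × 7.640² / (π² × 1.97×10^11) = 7.055×10^-7 m⁴
I_req = 7.055×10^5 mm⁴
Solid square: I = a⁴/12  ⇒  a = (12I)^(1/4) = (12×7.055×10^5)^(1/4) = 53.9 mm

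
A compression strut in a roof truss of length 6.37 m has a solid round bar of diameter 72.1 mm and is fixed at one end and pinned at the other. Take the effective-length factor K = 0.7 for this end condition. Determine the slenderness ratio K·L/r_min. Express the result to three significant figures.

λ ≈ 247

I = πd⁴/64 = π×72.1⁴/64 = 1.327×10^6 mm⁴
A = 4.083×10^3 mm²;  r_min = √(I/A) = √(1.327×10^6/4.083×10^3) = 18.02 mm
L_e = K·L = 0.7 × 6.37 m = 4.459 m = 4459.0 mm
λ = L_e / r_min = 4459.0 / 18.02 = 247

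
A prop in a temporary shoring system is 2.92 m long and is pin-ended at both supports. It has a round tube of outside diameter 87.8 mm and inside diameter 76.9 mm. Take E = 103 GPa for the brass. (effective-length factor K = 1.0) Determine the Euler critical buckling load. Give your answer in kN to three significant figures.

d_o = 87.8 mm, d_i = 76.9 mm
I = π(d_o⁴ − d_i⁴)/64 = π(87.8⁴ − 76.90⁴)/64 = 1.200×10^6 mm⁴
I = 1.200×10^6 mm⁴ = 1.200×10^-6 m⁴
Effective length L_e = K·L = 1 × 2.92 = 2.920 m
P_cr = π²EI / L_e² = π² × 103×10⁹ × 1.200×10^-6 / 2.920² = 1.431×10^5 N

P_cr ≈ 143 kN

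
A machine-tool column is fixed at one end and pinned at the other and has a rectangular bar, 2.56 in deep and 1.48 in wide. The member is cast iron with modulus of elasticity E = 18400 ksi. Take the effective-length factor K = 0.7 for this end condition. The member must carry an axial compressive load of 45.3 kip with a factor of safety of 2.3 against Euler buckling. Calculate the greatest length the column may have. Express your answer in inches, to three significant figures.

Buckling occurs about the weak axis: I_min = h·b³/12 with b = 1.48 in (the shorter side).
I_min = 2.56×1.48³/12 = 0.6916 in⁴
Required critical load P_cr = n·P = 2.3 × 45.3 = 104.2 kip = 1.042×10^5 lb
From P_cr = π²EI/(K·L)²:  L = (1/K)·√(π²EI/P_cr) = (1/0.7)·√(π²×1.84×10^7×0.6916/1.042×10^5)
L = 49.6 in

L_max ≈ 49.6 in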